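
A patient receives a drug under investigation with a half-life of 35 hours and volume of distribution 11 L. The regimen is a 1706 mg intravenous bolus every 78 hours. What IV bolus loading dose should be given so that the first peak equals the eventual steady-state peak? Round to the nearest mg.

f = (1/2)^(78/35) ≈ 0.213370; accumulation ratio R = 1/(1−f) ≈ 1.27125.
Loading dose to hit Cmax,ss on first dose: D_load = D_maint·R ≈ 1706 × 1.27125 ≈ 2168.75 mg.

2169 mg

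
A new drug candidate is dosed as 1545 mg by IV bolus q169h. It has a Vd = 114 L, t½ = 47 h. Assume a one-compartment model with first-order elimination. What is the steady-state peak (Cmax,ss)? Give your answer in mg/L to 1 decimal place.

14.8 mg/L

τ/t½ = 169/47 ≈ 3.5957, so fraction remaining f = (1/2)^(169/47) ≈ 0.0827.
Accumulation ratio R = 1/(1 − f) ≈ 1/0.9173 ≈ 1.0902.
Single-dose peak C₀ = D/Vd = 1545/114 ≈ 13.553 mg/L.
Steady-state peak Cmax,ss = C₀·R ≈ 13.553 × 1.0902 ≈ 14.775 mg/L.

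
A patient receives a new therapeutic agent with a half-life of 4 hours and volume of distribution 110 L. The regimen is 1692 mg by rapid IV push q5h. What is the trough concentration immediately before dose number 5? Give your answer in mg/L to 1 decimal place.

f = (1/2)^(τ/t½) = (1/2)^(5/4) ≈ 0.4204.
C₀ = D/Vd = 1692/110 ≈ 15.382 mg/L.
Before the 5th dose, 4 doses have been given. Superposition: Cmin = C₀·(f + f² + … + f^4).
≈ 15.382 × (0.4204 + 0.1767 + 0.0743 + 0.0312) ≈ 15.382 × 0.7026 ≈ 10.807 mg/L.

10.8 mg/L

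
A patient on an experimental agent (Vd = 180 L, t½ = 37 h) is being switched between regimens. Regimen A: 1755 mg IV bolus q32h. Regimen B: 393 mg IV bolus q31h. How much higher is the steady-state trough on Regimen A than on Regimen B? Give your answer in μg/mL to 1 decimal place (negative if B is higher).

9.1 μg/mL

Regimen A: f = (1/2)^(32/37) ≈ 0.5491; Cmin,ss = (1755/180)·f/(1−f) ≈ 11.873 μg/mL.
Regimen B: f = (1/2)^(31/37) ≈ 0.5595; Cmin,ss = (393/180)·f/(1−f) ≈ 2.773 μg/mL.
Difference ≈ 11.873 − 2.773 ≈ 9.100 μg/mL.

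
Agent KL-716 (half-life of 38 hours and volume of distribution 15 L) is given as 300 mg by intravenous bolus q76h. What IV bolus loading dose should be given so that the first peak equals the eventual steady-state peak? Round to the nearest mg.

400 mg

f = (1/2)^(76/38) ≈ 0.250000; accumulation ratio R = 1/(1−f) ≈ 1.33333.
Loading dose to hit Cmax,ss on first dose: D_load = D_maint·R ≈ 300 × 1.33333 ≈ 400.00 mg.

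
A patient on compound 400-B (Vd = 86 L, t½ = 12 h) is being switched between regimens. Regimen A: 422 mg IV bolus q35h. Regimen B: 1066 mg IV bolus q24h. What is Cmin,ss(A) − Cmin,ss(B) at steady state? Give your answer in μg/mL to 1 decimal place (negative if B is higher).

Regimen A: f = (1/2)^(35/12) ≈ 0.1324; Cmin,ss = (422/86)·f/(1−f) ≈ 0.749 μg/mL.
Regimen B: f = (1/2)^(24/12) ≈ 0.2500; Cmin,ss = (1066/86)·f/(1−f) ≈ 4.132 μg/mL.
Difference ≈ 0.749 − 4.132 ≈ -3.383 μg/mL.

-3.4 μg/mL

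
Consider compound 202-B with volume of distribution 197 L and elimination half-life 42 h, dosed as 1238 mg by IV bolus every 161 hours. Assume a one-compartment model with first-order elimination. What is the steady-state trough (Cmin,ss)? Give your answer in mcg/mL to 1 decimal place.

0.5 mcg/mL

Over one 161-h interval, 161/42 ≈ 3.8333 half-lives elapse, leaving f ≈ 0.0702 of each dose.
Each bolus raises the concentration by D/Vd = 1238/197 ≈ 6.284 mcg/mL.
Steady-state trough Cmin,ss = C₀·f/(1−f) ≈ 6.284 × 0.0702/0.9298 ≈ 0.474 mcg/mL.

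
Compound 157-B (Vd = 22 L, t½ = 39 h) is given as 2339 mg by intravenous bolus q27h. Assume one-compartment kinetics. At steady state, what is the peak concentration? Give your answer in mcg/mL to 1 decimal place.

279.0 mcg/mL

Over one 27-h interval, 27/39 ≈ 0.69231 half-lives elapse, leaving f ≈ 0.6189 of each dose.
Accumulation ratio R = 1/(1 − f) ≈ 1/0.3811 ≈ 2.6240.
Single-dose peak C₀ = D/Vd = 2339/22 ≈ 106.318 mcg/mL.
Steady-state peak Cmax,ss = C₀·R ≈ 106.318 × 2.6240 ≈ 278.978 mcg/mL.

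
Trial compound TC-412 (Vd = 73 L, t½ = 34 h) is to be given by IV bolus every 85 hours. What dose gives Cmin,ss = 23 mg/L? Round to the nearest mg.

τ/t½ = 85/34 ≈ 2.5, so f = (1/2)^(85/34) ≈ 0.176777.
Cmin,ss = (D/Vd)·f/(1−f), so D = Cmin,ss·Vd·(1−f)/f.
D = 23 × 73 × (1−f)/f ≈ 23 × 73 × 4.65684 ≈ 7818.83 mg.

7819 mg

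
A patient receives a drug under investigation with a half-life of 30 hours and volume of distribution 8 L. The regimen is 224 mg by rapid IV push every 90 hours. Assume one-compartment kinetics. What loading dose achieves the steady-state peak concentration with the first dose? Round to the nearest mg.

f = (1/2)^(90/30) ≈ 0.125000; accumulation ratio R = 1/(1−f) ≈ 1.14286.
Loading dose to hit Cmax,ss on first dose: D_load = D_maint·R ≈ 224 × 1.14286 ≈ 256.00 mg.

256 mg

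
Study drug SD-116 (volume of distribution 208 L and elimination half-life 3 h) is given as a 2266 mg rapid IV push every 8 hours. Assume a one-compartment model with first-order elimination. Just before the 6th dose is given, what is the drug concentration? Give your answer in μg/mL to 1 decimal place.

2.0 μg/mL

f = (1/2)^(τ/t½) = (1/2)^(8/3) ≈ 0.1575.
C₀ = D/Vd = 2266/208 ≈ 10.894 μg/mL.
Before the 6th dose, 5 doses have been given. Superposition: Cmin = C₀·(f + f² + … + f^5).
≈ 10.894 × (0.1575 + 0.0248 + 0.0039 + 0.0006 + 0.0001) ≈ 10.894 × 0.1869 ≈ 2.036 μg/mL.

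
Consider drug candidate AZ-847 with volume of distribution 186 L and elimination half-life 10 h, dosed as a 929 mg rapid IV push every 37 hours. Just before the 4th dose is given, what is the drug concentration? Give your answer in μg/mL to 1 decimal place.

f = (1/2)^(τ/t½) = (1/2)^(37/10) ≈ 0.0769.
C₀ = D/Vd = 929/186 ≈ 4.995 μg/mL.
Before the 4th dose, 3 doses have been given. Superposition: Cmin = C₀·(f + f² + … + f^3).
≈ 4.995 × (0.0769 + 0.0059 + 0.0005) ≈ 4.995 × 0.0833 ≈ 0.416 μg/mL.

0.4 μg/mL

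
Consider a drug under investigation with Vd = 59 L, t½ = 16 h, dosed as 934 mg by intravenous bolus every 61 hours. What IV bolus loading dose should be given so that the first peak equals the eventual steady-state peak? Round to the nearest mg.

f = (1/2)^(61/16) ≈ 0.071174; accumulation ratio R = 1/(1−f) ≈ 1.07663.
Loading dose to hit Cmax,ss on first dose: D_load = D_maint·R ≈ 934 × 1.07663 ≈ 1005.57 mg.

1006 mg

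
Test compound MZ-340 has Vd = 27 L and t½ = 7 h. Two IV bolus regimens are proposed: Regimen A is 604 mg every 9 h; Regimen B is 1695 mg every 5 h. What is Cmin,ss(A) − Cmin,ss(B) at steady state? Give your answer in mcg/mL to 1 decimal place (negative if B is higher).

Regimen A: f = (1/2)^(9/7) ≈ 0.4102; Cmin,ss = (604/27)·f/(1−f) ≈ 15.558 mcg/mL.
Regimen B: f = (1/2)^(5/7) ≈ 0.6095; Cmin,ss = (1695/27)·f/(1−f) ≈ 97.985 mcg/mL.
Difference ≈ 15.558 − 97.985 ≈ -82.427 mcg/mL.

-82.4 mcg/mL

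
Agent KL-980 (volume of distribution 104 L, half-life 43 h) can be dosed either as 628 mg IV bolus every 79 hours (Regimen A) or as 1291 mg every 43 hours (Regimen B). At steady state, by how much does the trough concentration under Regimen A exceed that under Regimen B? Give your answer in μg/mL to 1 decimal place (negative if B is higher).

Regimen A: f = (1/2)^(79/43) ≈ 0.2799; Cmin,ss = (628/104)·f/(1−f) ≈ 2.347 μg/mL.
Regimen B: f = (1/2)^(43/43) ≈ 0.5000; Cmin,ss = (1291/104)·f/(1−f) ≈ 12.413 μg/mL.
Difference ≈ 2.347 − 12.413 ≈ -10.066 μg/mL.

-10.1 μg/mL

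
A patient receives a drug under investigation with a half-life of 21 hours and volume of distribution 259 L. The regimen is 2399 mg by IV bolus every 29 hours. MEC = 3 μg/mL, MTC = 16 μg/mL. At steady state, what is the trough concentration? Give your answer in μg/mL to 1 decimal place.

5.8 μg/mL

τ/t½ = 29/21 ≈ 1.381, so fraction remaining f = (1/2)^(29/21) ≈ 0.3840.
Accumulation ratio R = 1/(1 − f) ≈ 1/0.6160 ≈ 1.6234.
Single-dose peak C₀ = D/Vd = 2399/259 ≈ 9.263 μg/mL.
Cmax,ss = C₀/(1 − f) ≈ 9.263/0.6160 ≈ 15.037 μg/mL.
Steady-state trough Cmin,ss = Cmax,ss·f ≈ 15.037 × 0.3840 ≈ 5.774 μg/mL.
Trough 5.8 μg/mL vs MEC 3 μg/mL: adequate.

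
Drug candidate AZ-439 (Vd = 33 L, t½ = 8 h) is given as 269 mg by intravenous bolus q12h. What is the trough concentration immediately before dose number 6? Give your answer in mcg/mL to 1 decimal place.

f = (1/2)^(τ/t½) = (1/2)^(12/8) ≈ 0.3536.
C₀ = D/Vd = 269/33 ≈ 8.152 mcg/mL.
Before the 6th dose, 5 doses have been given. Superposition: Cmin = C₀·(f + f² + … + f^5).
≈ 8.152 × (0.3536 + 0.1250 + 0.0442 + 0.0156 + 0.0055) ≈ 8.152 × 0.5439 ≈ 4.434 mcg/mL.

4.4 mcg/mL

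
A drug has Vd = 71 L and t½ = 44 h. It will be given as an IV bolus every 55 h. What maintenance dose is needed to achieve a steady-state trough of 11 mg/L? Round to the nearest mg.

τ/t½ = 55/44 ≈ 1.25, so f = (1/2)^(55/44) ≈ 0.420448.
Cmin,ss = (D/Vd)·f/(1−f), so D = Cmin,ss·Vd·(1−f)/f.
D = 11 × 71 × (1−f)/f ≈ 11 × 71 × 1.37842 ≈ 1076.55 mg.

1077 mg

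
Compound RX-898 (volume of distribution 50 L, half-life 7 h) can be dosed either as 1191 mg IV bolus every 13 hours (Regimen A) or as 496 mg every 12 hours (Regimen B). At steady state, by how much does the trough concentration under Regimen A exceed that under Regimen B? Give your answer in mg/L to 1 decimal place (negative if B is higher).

Regimen A: f = (1/2)^(13/7) ≈ 0.2760; Cmin,ss = (1191/50)·f/(1−f) ≈ 9.081 mg/L.
Regimen B: f = (1/2)^(12/7) ≈ 0.3048; Cmin,ss = (496/50)·f/(1−f) ≈ 4.349 mg/L.
Difference ≈ 9.081 − 4.349 ≈ 4.732 mg/L.

4.7 mg/L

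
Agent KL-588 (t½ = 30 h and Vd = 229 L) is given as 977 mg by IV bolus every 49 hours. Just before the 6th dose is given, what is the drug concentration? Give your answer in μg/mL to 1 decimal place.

2.0 μg/mL

f = (1/2)^(τ/t½) = (1/2)^(49/30) ≈ 0.3223.
C₀ = D/Vd = 977/229 ≈ 4.266 μg/mL.
Before the 6th dose, 5 doses have been given. Superposition: Cmin = C₀·(f + f² + … + f^5).
≈ 4.266 × (0.3223 + 0.1039 + 0.0335 + 0.0108 + 0.0035) ≈ 4.266 × 0.4740 ≈ 2.022 μg/mL.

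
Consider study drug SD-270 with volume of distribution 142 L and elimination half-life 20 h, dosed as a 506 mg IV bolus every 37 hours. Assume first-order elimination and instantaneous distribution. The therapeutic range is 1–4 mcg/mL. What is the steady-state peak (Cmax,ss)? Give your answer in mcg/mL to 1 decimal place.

4.9 mcg/mL

τ/t½ = 37/20 ≈ 1.85, so fraction remaining f = (1/2)^(37/20) ≈ 0.2774.
Accumulation ratio R = 1/(1 − f) ≈ 1/0.7226 ≈ 1.3839.
Each bolus raises the concentration by D/Vd = 506/142 ≈ 3.563 mcg/mL.
Cmax,ss = C₀/(1 − f) ≈ 3.563/0.7226 ≈ 4.931 mcg/mL.
Peak 4.9 mcg/mL vs MTC 4 mcg/mL: exceeds toxic threshold.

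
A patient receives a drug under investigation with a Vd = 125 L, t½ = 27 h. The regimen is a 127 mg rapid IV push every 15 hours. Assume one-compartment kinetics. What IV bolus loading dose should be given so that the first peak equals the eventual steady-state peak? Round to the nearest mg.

397 mg

f = (1/2)^(15/27) ≈ 0.680395; accumulation ratio R = 1/(1−f) ≈ 3.12886.
Loading dose to hit Cmax,ss on first dose: D_load = D_maint·R ≈ 127 × 3.12886 ≈ 397.37 mg.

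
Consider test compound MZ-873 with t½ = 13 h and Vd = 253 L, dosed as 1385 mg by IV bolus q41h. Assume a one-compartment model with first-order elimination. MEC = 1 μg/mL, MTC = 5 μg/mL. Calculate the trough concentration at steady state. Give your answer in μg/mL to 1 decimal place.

0.7 μg/mL

Over one 41-h interval, 41/13 ≈ 3.1538 half-lives elapse, leaving f ≈ 0.1124 of each dose.
Single-dose peak C₀ = D/Vd = 1385/253 ≈ 5.474 μg/mL.
Steady-state trough Cmin,ss = C₀·f/(1−f) ≈ 5.474 × 0.1124/0.8876 ≈ 0.693 μg/mL.
Trough 0.7 μg/mL vs MEC 1 μg/mL: subtherapeutic.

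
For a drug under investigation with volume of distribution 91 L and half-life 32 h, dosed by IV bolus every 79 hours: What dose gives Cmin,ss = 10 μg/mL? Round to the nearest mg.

τ/t½ = 79/32 ≈ 2.4688, so f = (1/2)^(79/32) ≈ 0.180648.
Cmin,ss = (D/Vd)·f/(1−f), so D = Cmin,ss·Vd·(1−f)/f.
D = 10 × 91 × (1−f)/f ≈ 10 × 91 × 4.53563 ≈ 4127.42 mg.

4127 mg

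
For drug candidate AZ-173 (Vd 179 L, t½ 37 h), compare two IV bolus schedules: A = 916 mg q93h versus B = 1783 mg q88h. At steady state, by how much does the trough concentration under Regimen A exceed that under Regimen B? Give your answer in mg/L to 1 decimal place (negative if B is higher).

Regimen A: f = (1/2)^(93/37) ≈ 0.1751; Cmin,ss = (916/179)·f/(1−f) ≈ 1.086 mg/L.
Regimen B: f = (1/2)^(88/37) ≈ 0.1923; Cmin,ss = (1783/179)·f/(1−f) ≈ 2.372 mg/L.
Difference ≈ 1.086 − 2.372 ≈ -1.286 mg/L.

-1.3 mg/L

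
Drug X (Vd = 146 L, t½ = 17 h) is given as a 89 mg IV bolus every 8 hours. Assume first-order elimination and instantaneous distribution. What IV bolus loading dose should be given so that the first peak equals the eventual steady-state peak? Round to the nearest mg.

f = (1/2)^(8/17) ≈ 0.721670; accumulation ratio R = 1/(1−f) ≈ 3.59286.
Loading dose to hit Cmax,ss on first dose: D_load = D_maint·R ≈ 89 × 3.59286 ≈ 319.76 mg.

320 mg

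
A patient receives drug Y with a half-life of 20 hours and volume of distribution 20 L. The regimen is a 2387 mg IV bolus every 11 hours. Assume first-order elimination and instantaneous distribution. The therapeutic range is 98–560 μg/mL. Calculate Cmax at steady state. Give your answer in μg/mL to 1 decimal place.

k = ln2/t½ = ln2/20 ≈ 0.034657 h⁻¹; fraction remaining f = e^(−kτ) = e^(−0.034657×11) ≈ 0.6830.
Accumulation ratio R = 1/(1 − f) ≈ 1/0.3170 ≈ 3.1546.
Single-dose peak C₀ = D/Vd = 2387/20 ≈ 119.350 μg/mL.
Steady-state peak Cmax,ss = C₀·R ≈ 119.350 × 3.1546 ≈ 376.502 μg/mL.
Peak 376.5 μg/mL vs MTC 560 μg/mL: below toxic threshold.

376.5 μg/mL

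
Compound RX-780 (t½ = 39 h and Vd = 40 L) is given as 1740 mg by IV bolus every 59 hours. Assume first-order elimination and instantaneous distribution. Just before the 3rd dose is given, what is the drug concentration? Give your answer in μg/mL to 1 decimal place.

20.6 μg/mL

f = (1/2)^(τ/t½) = (1/2)^(59/39) ≈ 0.3504.
C₀ = D/Vd = 1740/40 ≈ 43.500 μg/mL.
Before the 3rd dose, 2 doses have been given. Superposition: Cmin = C₀·(f + f²).
≈ 43.500 × (0.3504 + 0.1228) ≈ 43.500 × 0.4732 ≈ 20.584 μg/mL.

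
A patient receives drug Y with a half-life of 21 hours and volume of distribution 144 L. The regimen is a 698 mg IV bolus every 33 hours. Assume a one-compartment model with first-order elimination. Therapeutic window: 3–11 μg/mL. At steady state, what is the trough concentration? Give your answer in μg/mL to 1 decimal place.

Over one 33-h interval, 33/21 ≈ 1.5714 half-lives elapse, leaving f ≈ 0.3365 of each dose.
Single-dose peak C₀ = D/Vd = 698/144 ≈ 4.847 μg/mL.
Steady-state trough Cmin,ss = C₀·f/(1−f) ≈ 4.847 × 0.3365/0.6635 ≈ 2.458 μg/mL.
Trough 2.5 μg/mL vs MEC 3 μg/mL: subtherapeutic.

2.5 μg/mL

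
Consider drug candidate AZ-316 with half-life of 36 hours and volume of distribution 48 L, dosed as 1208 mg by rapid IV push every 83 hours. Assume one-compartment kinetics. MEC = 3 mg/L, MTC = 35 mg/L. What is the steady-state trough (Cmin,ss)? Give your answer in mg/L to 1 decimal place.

6.4 mg/L

Over one 83-h interval, 83/36 ≈ 2.3056 half-lives elapse, leaving f ≈ 0.2023 of each dose.
At steady state, accumulation factor R = 1/(1 − e^(−kτ)) ≈ 1.2536.
Single-dose peak C₀ = D/Vd = 1208/48 ≈ 25.167 mg/L.
Steady-state peak Cmax,ss = C₀·R ≈ 25.167 × 1.2536 ≈ 31.549 mg/L.
One interval later, Cmin,ss = Cmax,ss·e^(−kτ) ≈ 31.549 × 0.2023 ≈ 6.382 mg/L.
Trough 6.4 mg/L vs MEC 3 mg/L: adequate.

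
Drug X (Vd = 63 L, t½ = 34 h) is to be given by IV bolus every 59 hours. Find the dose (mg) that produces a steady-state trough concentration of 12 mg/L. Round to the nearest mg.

τ/t½ = 59/34 ≈ 1.7353, so f = (1/2)^(59/34) ≈ 0.300348.
Cmin,ss = (D/Vd)·f/(1−f), so D = Cmin,ss·Vd·(1−f)/f.
D = 12 × 63 × (1−f)/f ≈ 12 × 63 × 2.32947 ≈ 1761.08 mg.

1761 mg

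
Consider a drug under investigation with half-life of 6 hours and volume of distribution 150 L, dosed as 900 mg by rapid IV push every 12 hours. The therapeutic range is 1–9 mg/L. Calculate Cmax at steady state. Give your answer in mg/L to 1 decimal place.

The dosing interval is 2 half-lives, so f = 2^(−2) = 0.25.
At steady state, R = 1/(1 − 0.25) = 4/3.
Single-dose peak C₀ = D/Vd = 900/150 = 6 mg/L.
Steady-state peak Cmax,ss = C₀·R = 6 × 4/3 ≈ 8.000 mg/L.
Peak 8.0 mg/L vs MTC 9 mg/L: below toxic threshold.

8.0 mg/L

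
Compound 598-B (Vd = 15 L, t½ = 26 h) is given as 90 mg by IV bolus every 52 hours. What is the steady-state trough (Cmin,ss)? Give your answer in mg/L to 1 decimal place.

The dosing interval is 2 half-lives, so f = 2^(−2) = 0.25.
At steady state, R = 1/(1 − 0.25) = 4/3.
Single-dose peak C₀ = D/Vd = 90/15 = 6 mg/L.
Steady-state peak Cmax,ss = C₀·R = 6 × 4/3 ≈ 8.000 mg/L.
Steady-state trough Cmin,ss = Cmax,ss·f ≈ 8.000 × 0.25 ≈ 2.000 mg/L.

2.0 mg/L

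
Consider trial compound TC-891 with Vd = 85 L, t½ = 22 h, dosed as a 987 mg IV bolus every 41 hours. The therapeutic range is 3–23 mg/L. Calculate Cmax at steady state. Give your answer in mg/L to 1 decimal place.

k = ln2/t½ = ln2/22 ≈ 0.031507 h⁻¹; fraction remaining f = e^(−kτ) = e^(−0.031507×41) ≈ 0.2748.
At steady state, accumulation factor R = 1/(1 − e^(−kτ)) ≈ 1.3789.
Each bolus raises the concentration by D/Vd = 987/85 ≈ 11.612 mg/L.
Steady-state peak Cmax,ss = C₀·R ≈ 11.612 × 1.3789 ≈ 16.012 mg/L.
Peak 16.0 mg/L vs MTC 23 mg/L: below toxic threshold.

16.0 mg/L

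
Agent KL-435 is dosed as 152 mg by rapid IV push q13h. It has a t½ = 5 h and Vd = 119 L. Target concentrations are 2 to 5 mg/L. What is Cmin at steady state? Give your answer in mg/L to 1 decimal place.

τ/t½ = 13/5 ≈ 2.6, so fraction remaining f = (1/2)^(13/5) ≈ 0.1649.
At steady state, accumulation factor R = 1/(1 − e^(−kτ)) ≈ 1.1975.
Each bolus raises the concentration by D/Vd = 152/119 ≈ 1.277 mg/L.
Cmax,ss = C₀/(1 − f) ≈ 1.277/0.8351 ≈ 1.529 mg/L.
One interval later, Cmin,ss = Cmax,ss·e^(−kτ) ≈ 1.529 × 0.1649 ≈ 0.252 mg/L.
Trough 0.3 mg/L vs MEC 2 mg/L: subtherapeutic.

0.3 mg/L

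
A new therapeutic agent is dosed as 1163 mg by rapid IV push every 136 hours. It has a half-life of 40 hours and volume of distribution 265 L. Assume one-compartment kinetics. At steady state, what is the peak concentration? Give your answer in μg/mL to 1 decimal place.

τ/t½ = 136/40 ≈ 3.4, so fraction remaining f = (1/2)^(136/40) ≈ 0.0947.
At steady state, accumulation factor R = 1/(1 − e^(−kτ)) ≈ 1.1046.
Each bolus raises the concentration by D/Vd = 1163/265 ≈ 4.389 μg/mL.
Steady-state peak Cmax,ss = C₀·R ≈ 4.389 × 1.1046 ≈ 4.848 μg/mL.

4.8 μg/mL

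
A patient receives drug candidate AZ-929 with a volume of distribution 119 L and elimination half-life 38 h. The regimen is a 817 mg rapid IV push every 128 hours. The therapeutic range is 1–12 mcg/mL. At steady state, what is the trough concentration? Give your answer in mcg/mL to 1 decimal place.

0.7 mcg/mL

Over one 128-h interval, 128/38 ≈ 3.3684 half-lives elapse, leaving f ≈ 0.0968 of each dose.
At steady state, accumulation factor R = 1/(1 − e^(−kτ)) ≈ 1.1072.
Single-dose peak C₀ = D/Vd = 817/119 ≈ 6.866 mcg/mL.
Steady-state peak Cmax,ss = C₀·R ≈ 6.866 × 1.1072 ≈ 7.602 mcg/mL.
One interval later, Cmin,ss = Cmax,ss·e^(−kτ) ≈ 7.602 × 0.0968 ≈ 0.736 mcg/mL.
Trough 0.7 mcg/mL vs MEC 1 mcg/mL: subtherapeutic.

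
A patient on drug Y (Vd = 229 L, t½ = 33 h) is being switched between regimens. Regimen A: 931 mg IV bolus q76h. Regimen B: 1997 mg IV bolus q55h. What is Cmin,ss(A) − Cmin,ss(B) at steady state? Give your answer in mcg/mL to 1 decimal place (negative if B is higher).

Regimen A: f = (1/2)^(76/33) ≈ 0.2026; Cmin,ss = (931/229)·f/(1−f) ≈ 1.033 mcg/mL.
Regimen B: f = (1/2)^(55/33) ≈ 0.3150; Cmin,ss = (1997/229)·f/(1−f) ≈ 4.010 mcg/mL.
Difference ≈ 1.033 − 4.010 ≈ -2.977 mcg/mL.

-3.0 mcg/mL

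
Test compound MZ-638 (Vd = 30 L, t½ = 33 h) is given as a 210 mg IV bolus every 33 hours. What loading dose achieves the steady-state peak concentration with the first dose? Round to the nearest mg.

420 mg

f = (1/2)^(33/33) ≈ 0.500000; accumulation ratio R = 1/(1−f) ≈ 2.00000.
Loading dose to hit Cmax,ss on first dose: D_load = D_maint·R ≈ 210 × 2.00000 ≈ 420.00 mg.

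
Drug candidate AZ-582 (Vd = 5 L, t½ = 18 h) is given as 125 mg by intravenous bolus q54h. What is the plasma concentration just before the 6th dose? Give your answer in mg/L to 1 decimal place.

f = (1/2)^(τ/t½) = (1/2)^(54/18) ≈ 0.1250.
C₀ = D/Vd = 125/5 ≈ 25.000 mg/L.
Before the 6th dose, 5 doses have been given. Superposition: Cmin = C₀·(f + f² + … + f^5).
≈ 25.000 × (0.1250 + 0.0156 + 0.0020 + 0.0002 + 0.0000) ≈ 25.000 × 0.1428 ≈ 3.570 mg/L.

3.6 mg/L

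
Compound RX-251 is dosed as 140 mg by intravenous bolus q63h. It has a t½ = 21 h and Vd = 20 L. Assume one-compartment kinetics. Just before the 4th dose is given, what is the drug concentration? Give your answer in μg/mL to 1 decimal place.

1.0 μg/mL

f = (1/2)^(τ/t½) = (1/2)^(63/21) ≈ 0.1250.
C₀ = D/Vd = 140/20 ≈ 7.000 μg/mL.
Before the 4th dose, 3 doses have been given. Superposition: Cmin = C₀·(f + f² + … + f^3).
≈ 7.000 × (0.1250 + 0.0156 + 0.0020) ≈ 7.000 × 0.1426 ≈ 0.998 μg/mL.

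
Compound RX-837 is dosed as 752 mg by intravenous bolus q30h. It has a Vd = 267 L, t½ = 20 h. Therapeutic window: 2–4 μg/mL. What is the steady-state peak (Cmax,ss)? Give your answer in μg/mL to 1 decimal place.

4.4 μg/mL

Over one 30-h interval, 30/20 ≈ 1.5 half-lives elapse, leaving f ≈ 0.3536 of each dose.
At steady state, accumulation factor R = 1/(1 − e^(−kτ)) ≈ 1.5470.
Single-dose peak C₀ = D/Vd = 752/267 ≈ 2.816 μg/mL.
Steady-state peak Cmax,ss = C₀·R ≈ 2.816 × 1.5470 ≈ 4.356 μg/mL.
Peak 4.4 μg/mL vs MTC 4 μg/mL: exceeds toxic threshold.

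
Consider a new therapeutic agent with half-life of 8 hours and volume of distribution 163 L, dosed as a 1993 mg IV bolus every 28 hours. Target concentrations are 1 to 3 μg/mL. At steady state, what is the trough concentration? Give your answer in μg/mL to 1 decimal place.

1.2 μg/mL

k = ln2/t½ = ln2/8 ≈ 0.086643 h⁻¹; fraction remaining f = e^(−kτ) = e^(−0.086643×28) ≈ 0.0884.
Accumulation ratio R = 1/(1 − f) ≈ 1/0.9116 ≈ 1.0970.
Single-dose peak C₀ = D/Vd = 1993/163 ≈ 12.227 μg/mL.
Cmax,ss = C₀/(1 − f) ≈ 12.227/0.9116 ≈ 13.413 μg/mL.
One interval later, Cmin,ss = Cmax,ss·e^(−kτ) ≈ 13.413 × 0.0884 ≈ 1.186 μg/mL.
Trough 1.2 μg/mL vs MEC 1 μg/mL: adequate.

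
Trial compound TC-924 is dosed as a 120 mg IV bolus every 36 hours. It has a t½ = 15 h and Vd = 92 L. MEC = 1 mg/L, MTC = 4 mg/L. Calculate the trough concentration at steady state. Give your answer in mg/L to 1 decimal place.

Over one 36-h interval, 36/15 ≈ 2.4 half-lives elapse, leaving f ≈ 0.1895 of each dose.
At steady state, accumulation factor R = 1/(1 − e^(−kτ)) ≈ 1.2338.
Each bolus raises the concentration by D/Vd = 120/92 ≈ 1.304 mg/L.
Steady-state peak Cmax,ss = C₀·R ≈ 1.304 × 1.2338 ≈ 1.609 mg/L.
One interval later, Cmin,ss = Cmax,ss·e^(−kτ) ≈ 1.609 × 0.1895 ≈ 0.305 mg/L.
Trough 0.3 mg/L vs MEC 1 mg/L: subtherapeutic.

0.3 mg/L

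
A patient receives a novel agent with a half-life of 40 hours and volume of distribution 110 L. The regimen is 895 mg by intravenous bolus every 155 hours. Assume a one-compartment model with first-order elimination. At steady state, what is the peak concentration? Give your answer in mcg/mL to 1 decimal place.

k = ln2/t½ = ln2/40 ≈ 0.017329 h⁻¹; fraction remaining f = e^(−kτ) = e^(−0.017329×155) ≈ 0.0682.
Accumulation ratio R = 1/(1 − f) ≈ 1/0.9318 ≈ 1.0732.
Single-dose peak C₀ = D/Vd = 895/110 ≈ 8.136 mcg/mL.
Cmax,ss = C₀/(1 − f) ≈ 8.136/0.9318 ≈ 8.731 mcg/mL.

8.7 mcg/mL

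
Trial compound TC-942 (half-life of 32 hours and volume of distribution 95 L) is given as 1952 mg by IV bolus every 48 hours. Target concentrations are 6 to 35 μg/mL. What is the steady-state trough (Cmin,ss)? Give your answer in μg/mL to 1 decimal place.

11.2 μg/mL

k = ln2/t½ = ln2/32 ≈ 0.021661 h⁻¹; fraction remaining f = e^(−kτ) = e^(−0.021661×48) ≈ 0.3536.
Accumulation ratio R = 1/(1 − f) ≈ 1/0.6464 ≈ 1.5470.
Each bolus raises the concentration by D/Vd = 1952/95 ≈ 20.547 μg/mL.
Steady-state peak Cmax,ss = C₀·R ≈ 20.547 × 1.5470 ≈ 31.786 μg/mL.
Steady-state trough Cmin,ss = Cmax,ss·f ≈ 31.786 × 0.3536 ≈ 11.240 μg/mL.
Trough 11.2 μg/mL vs MEC 6 μg/mL: adequate.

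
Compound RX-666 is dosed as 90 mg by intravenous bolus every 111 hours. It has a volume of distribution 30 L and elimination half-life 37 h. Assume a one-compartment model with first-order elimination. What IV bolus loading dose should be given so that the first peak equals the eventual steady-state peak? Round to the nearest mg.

103 mg

f = (1/2)^(111/37) ≈ 0.125000; accumulation ratio R = 1/(1−f) ≈ 1.14286.
Loading dose to hit Cmax,ss on first dose: D_load = D_maint·R ≈ 90 × 1.14286 ≈ 102.86 mg.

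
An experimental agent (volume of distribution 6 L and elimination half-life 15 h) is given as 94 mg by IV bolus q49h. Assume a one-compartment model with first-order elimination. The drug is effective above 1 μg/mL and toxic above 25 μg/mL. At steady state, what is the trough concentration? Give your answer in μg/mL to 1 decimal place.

1.8 μg/mL

τ/t½ = 49/15 ≈ 3.2667, so fraction remaining f = (1/2)^(49/15) ≈ 0.1039.
Each bolus raises the concentration by D/Vd = 94/6 ≈ 15.667 μg/mL.
Steady-state trough Cmin,ss = C₀·f/(1−f) ≈ 15.667 × 0.1039/0.8961 ≈ 1.817 μg/mL.
Trough 1.8 μg/mL vs MEC 1 μg/mL: adequate.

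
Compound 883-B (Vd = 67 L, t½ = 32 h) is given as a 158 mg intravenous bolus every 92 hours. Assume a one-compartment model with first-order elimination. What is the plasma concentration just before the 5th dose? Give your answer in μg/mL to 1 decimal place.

0.4 μg/mL

f = (1/2)^(τ/t½) = (1/2)^(92/32) ≈ 0.1363.
C₀ = D/Vd = 158/67 ≈ 2.358 μg/mL.
Before the 5th dose, 4 doses have been given. Superposition: Cmin = C₀·(f + f² + … + f^4).
≈ 2.358 × (0.1363 + 0.0186 + 0.0025 + 0.0003) ≈ 2.358 × 0.1577 ≈ 0.372 μg/mL.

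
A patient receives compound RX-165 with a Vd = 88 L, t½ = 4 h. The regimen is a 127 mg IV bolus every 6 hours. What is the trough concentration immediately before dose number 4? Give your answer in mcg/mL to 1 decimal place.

0.8 mcg/mL

f = (1/2)^(τ/t½) = (1/2)^(6/4) ≈ 0.3536.
C₀ = D/Vd = 127/88 ≈ 1.443 mcg/mL.
Before the 4th dose, 3 doses have been given. Superposition: Cmin = C₀·(f + f² + … + f^3).
≈ 1.443 × (0.3536 + 0.1250 + 0.0442) ≈ 1.443 × 0.5228 ≈ 0.754 mcg/mL.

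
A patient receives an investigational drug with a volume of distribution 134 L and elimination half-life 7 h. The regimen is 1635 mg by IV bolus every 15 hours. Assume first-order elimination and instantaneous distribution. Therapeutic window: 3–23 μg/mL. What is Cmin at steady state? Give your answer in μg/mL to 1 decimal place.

Over one 15-h interval, 15/7 ≈ 2.1429 half-lives elapse, leaving f ≈ 0.2264 of each dose.
Each bolus raises the concentration by D/Vd = 1635/134 ≈ 12.201 μg/mL.
Steady-state trough Cmin,ss = C₀·f/(1−f) ≈ 12.201 × 0.2264/0.7736 ≈ 3.571 μg/mL.
Trough 3.6 μg/mL vs MEC 3 μg/mL: adequate.

3.6 μg/mL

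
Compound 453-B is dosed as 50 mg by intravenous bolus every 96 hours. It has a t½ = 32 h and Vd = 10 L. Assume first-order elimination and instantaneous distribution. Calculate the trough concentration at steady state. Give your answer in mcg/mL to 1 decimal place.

The dosing interval is 3 half-lives, so f = 2^(−3) = 0.125.
Accumulation ratio R = 1/(1 − f) = 1/0.875 = 8/7.
Single-dose peak C₀ = D/Vd = 50/10 = 5 mcg/mL.
Steady-state peak Cmax,ss = C₀·R = 5 × 8/7 ≈ 5.714 mcg/mL.
Steady-state trough Cmin,ss = Cmax,ss·f ≈ 5.714 × 0.125 ≈ 0.714 mcg/mL.

0.7 mcg/mL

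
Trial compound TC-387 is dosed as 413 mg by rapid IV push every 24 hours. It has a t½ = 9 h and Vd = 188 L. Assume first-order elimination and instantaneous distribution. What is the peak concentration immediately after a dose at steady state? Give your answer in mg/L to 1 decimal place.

2.6 mg/L

k = ln2/t½ = ln2/9 ≈ 0.077016 h⁻¹; fraction remaining f = e^(−kτ) = e^(−0.077016×24) ≈ 0.1575.
Accumulation ratio R = 1/(1 − f) ≈ 1/0.8425 ≈ 1.1869.
Each bolus raises the concentration by D/Vd = 413/188 ≈ 2.197 mg/L.
Cmax,ss = C₀/(1 − f) ≈ 2.197/0.8425 ≈ 2.608 mg/L.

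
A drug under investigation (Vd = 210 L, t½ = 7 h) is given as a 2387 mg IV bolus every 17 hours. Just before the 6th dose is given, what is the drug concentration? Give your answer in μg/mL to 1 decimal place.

2.6 μg/mL

f = (1/2)^(τ/t½) = (1/2)^(17/7) ≈ 0.1857.
C₀ = D/Vd = 2387/210 ≈ 11.367 μg/mL.
Before the 6th dose, 5 doses have been given. Superposition: Cmin = C₀·(f + f² + … + f^5).
≈ 11.367 × (0.1857 + 0.0345 + 0.0064 + 0.0012 + 0.0002) ≈ 11.367 × 0.2280 ≈ 2.592 μg/mL.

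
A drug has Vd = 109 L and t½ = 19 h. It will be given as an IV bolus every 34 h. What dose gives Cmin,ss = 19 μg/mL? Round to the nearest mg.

τ/t½ = 34/19 ≈ 1.7895, so f = (1/2)^(34/19) ≈ 0.289278.
Cmin,ss = (D/Vd)·f/(1−f), so D = Cmin,ss·Vd·(1−f)/f.
D = 19 × 109 × (1−f)/f ≈ 19 × 109 × 2.45688 ≈ 5088.20 mg.

5088 mg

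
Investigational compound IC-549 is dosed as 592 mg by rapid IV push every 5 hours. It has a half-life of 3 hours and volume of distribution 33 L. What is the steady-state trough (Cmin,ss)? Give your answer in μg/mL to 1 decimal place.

8.2 μg/mL

k = ln2/t½ = ln2/3 ≈ 0.231049 h⁻¹; fraction remaining f = e^(−kτ) = e^(−0.231049×5) ≈ 0.3150.
Single-dose peak C₀ = D/Vd = 592/33 ≈ 17.939 μg/mL.
Steady-state trough Cmin,ss = C₀·f/(1−f) ≈ 17.939 × 0.3150/0.6850 ≈ 8.249 μg/mL.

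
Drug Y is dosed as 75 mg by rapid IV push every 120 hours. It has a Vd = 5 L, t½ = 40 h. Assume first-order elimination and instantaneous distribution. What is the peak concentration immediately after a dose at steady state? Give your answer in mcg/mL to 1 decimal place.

The dosing interval is 3 half-lives, so f = 2^(−3) = 0.125.
At steady state, R = 1/(1 − 0.125) = 8/7.
Single-dose peak C₀ = D/Vd = 75/5 = 15 mcg/mL.
Steady-state peak Cmax,ss = C₀·R = 15 × 8/7 ≈ 17.143 mcg/mL.

17.1 mcg/mL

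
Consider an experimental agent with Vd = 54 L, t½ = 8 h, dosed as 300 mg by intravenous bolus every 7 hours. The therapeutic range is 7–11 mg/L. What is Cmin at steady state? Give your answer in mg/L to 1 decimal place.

6.7 mg/L

Over one 7-h interval, 7/8 ≈ 0.875 half-lives elapse, leaving f ≈ 0.5453 of each dose.
Accumulation ratio R = 1/(1 − f) ≈ 1/0.4547 ≈ 2.1993.
Each bolus raises the concentration by D/Vd = 300/54 ≈ 5.556 mg/L.
Cmax,ss = C₀/(1 − f) ≈ 5.556/0.4547 ≈ 12.219 mg/L.
One interval later, Cmin,ss = Cmax,ss·e^(−kτ) ≈ 12.219 × 0.5453 ≈ 6.663 mg/L.
Trough 6.7 mg/L vs MEC 7 mg/L: subtherapeutic.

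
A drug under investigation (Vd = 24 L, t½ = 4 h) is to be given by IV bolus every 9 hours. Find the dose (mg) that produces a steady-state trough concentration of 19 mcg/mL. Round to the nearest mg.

1713 mg

τ/t½ = 9/4 ≈ 2.25, so f = (1/2)^(9/4) ≈ 0.210224.
Cmin,ss = (D/Vd)·f/(1−f), so D = Cmin,ss·Vd·(1−f)/f.
D = 19 × 24 × (1−f)/f ≈ 19 × 24 × 3.75683 ≈ 1713.11 mg.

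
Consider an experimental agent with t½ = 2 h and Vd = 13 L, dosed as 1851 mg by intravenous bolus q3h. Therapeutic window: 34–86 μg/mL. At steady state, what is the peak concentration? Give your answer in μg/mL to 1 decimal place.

220.3 μg/mL

τ/t½ = 3/2 ≈ 1.5, so fraction remaining f = (1/2)^(3/2) ≈ 0.3536.
Accumulation ratio R = 1/(1 − f) ≈ 1/0.6464 ≈ 1.5470.
Each bolus raises the concentration by D/Vd = 1851/13 ≈ 142.385 μg/mL.
Steady-state peak Cmax,ss = C₀·R ≈ 142.385 × 1.5470 ≈ 220.270 μg/mL.
Peak 220.3 μg/mL vs MTC 86 μg/mL: exceeds toxic threshold.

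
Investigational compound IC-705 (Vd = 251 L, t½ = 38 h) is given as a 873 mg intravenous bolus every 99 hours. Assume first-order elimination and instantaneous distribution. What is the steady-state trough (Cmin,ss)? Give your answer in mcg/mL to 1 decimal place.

0.7 mcg/mL

Over one 99-h interval, 99/38 ≈ 2.6053 half-lives elapse, leaving f ≈ 0.1643 of each dose.
Accumulation ratio R = 1/(1 − f) ≈ 1/0.8357 ≈ 1.1966.
Single-dose peak C₀ = D/Vd = 873/251 ≈ 3.478 mcg/mL.
Steady-state peak Cmax,ss = C₀·R ≈ 3.478 × 1.1966 ≈ 4.162 mcg/mL.
One interval later, Cmin,ss = Cmax,ss·e^(−kτ) ≈ 4.162 × 0.1643 ≈ 0.684 mcg/mL.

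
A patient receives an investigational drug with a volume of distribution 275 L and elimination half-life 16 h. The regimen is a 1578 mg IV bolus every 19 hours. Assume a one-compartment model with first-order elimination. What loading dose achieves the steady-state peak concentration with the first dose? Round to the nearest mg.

f = (1/2)^(19/16) ≈ 0.439063; accumulation ratio R = 1/(1−f) ≈ 1.78273.
Loading dose to hit Cmax,ss on first dose: D_load = D_maint·R ≈ 1578 × 1.78273 ≈ 2813.15 mg.

2813 mg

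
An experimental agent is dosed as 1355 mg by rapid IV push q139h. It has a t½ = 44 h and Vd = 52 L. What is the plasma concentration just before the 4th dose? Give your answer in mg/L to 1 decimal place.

3.3 mg/L

f = (1/2)^(τ/t½) = (1/2)^(139/44) ≈ 0.1119.
C₀ = D/Vd = 1355/52 ≈ 26.058 mg/L.
Before the 4th dose, 3 doses have been given. Superposition: Cmin = C₀·(f + f² + … + f^3).
≈ 26.058 × (0.1119 + 0.0125 + 0.0014) ≈ 26.058 × 0.1258 ≈ 3.278 mg/L.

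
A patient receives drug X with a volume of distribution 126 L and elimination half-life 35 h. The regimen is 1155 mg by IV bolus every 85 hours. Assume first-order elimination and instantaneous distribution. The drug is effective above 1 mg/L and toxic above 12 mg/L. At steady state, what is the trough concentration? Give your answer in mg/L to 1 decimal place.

Over one 85-h interval, 85/35 ≈ 2.4286 half-lives elapse, leaving f ≈ 0.1857 of each dose.
Single-dose peak C₀ = D/Vd = 1155/126 ≈ 9.167 mg/L.
Steady-state trough Cmin,ss = C₀·f/(1−f) ≈ 9.167 × 0.1857/0.8143 ≈ 2.091 mg/L.
Trough 2.1 mg/L vs MEC 1 mg/L: adequate.

2.1 mg/L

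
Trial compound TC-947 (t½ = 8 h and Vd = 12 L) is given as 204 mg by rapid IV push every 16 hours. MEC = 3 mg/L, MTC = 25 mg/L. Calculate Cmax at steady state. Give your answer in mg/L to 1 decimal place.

τ = 16 h = 2 half-lives, so f = (1/2)^2 = 0.25.
At steady state, R = 1/(1 − 0.25) = 4/3.
Single-dose peak C₀ = D/Vd = 204/12 = 17 mg/L.
Steady-state peak Cmax,ss = C₀·R = 17 × 4/3 ≈ 22.667 mg/L.
Peak 22.7 mg/L vs MTC 25 mg/L: below toxic threshold.

22.7 mg/L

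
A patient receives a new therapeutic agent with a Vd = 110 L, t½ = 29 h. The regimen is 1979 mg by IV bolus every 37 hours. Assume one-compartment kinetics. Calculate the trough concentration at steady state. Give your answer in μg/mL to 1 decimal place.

12.7 μg/mL

Over one 37-h interval, 37/29 ≈ 1.2759 half-lives elapse, leaving f ≈ 0.4130 of each dose.
Accumulation ratio R = 1/(1 − f) ≈ 1/0.5870 ≈ 1.7036.
Single-dose peak C₀ = D/Vd = 1979/110 ≈ 17.991 μg/mL.
Cmax,ss = C₀/(1 − f) ≈ 17.991/0.5870 ≈ 30.649 μg/mL.
Steady-state trough Cmin,ss = Cmax,ss·f ≈ 30.649 × 0.4130 ≈ 12.658 μg/mL.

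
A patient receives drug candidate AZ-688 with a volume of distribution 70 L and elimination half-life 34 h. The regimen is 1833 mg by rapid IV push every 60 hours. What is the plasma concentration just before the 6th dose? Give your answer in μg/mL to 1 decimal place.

f = (1/2)^(τ/t½) = (1/2)^(60/34) ≈ 0.2943.
C₀ = D/Vd = 1833/70 ≈ 26.186 μg/mL.
Before the 6th dose, 5 doses have been given. Superposition: Cmin = C₀·(f + f² + … + f^5).
≈ 26.186 × (0.2943 + 0.0866 + 0.0255 + 0.0075 + 0.0022) ≈ 26.186 × 0.4161 ≈ 10.896 μg/mL.

10.9 μg/mL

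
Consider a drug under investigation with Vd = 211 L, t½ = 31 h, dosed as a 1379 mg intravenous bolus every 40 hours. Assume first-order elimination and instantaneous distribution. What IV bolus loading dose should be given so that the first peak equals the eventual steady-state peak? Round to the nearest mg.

f = (1/2)^(40/31) ≈ 0.408860; accumulation ratio R = 1/(1−f) ≈ 1.69165.
Loading dose to hit Cmax,ss on first dose: D_load = D_maint·R ≈ 1379 × 1.69165 ≈ 2332.79 mg.

2333 mg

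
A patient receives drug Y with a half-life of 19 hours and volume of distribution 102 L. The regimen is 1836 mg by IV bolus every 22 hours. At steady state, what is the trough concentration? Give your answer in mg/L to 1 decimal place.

k = ln2/t½ = ln2/19 ≈ 0.036481 h⁻¹; fraction remaining f = e^(−kτ) = e^(−0.036481×22) ≈ 0.4482.
Accumulation ratio R = 1/(1 − f) ≈ 1/0.5518 ≈ 1.8123.
Single-dose peak C₀ = D/Vd = 1836/102 ≈ 18.000 mg/L.
Cmax,ss = C₀/(1 − f) ≈ 18.000/0.5518 ≈ 32.621 mg/L.
Steady-state trough Cmin,ss = Cmax,ss·f ≈ 32.621 × 0.4482 ≈ 14.621 mg/L.

14.6 mg/L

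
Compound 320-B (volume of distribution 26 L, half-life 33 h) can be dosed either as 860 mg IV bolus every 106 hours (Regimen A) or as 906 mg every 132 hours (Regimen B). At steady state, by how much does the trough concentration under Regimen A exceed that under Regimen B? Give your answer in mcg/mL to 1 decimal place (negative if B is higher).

Regimen A: f = (1/2)^(106/33) ≈ 0.1079; Cmin,ss = (860/26)·f/(1−f) ≈ 4.001 mcg/mL.
Regimen B: f = (1/2)^(132/33) ≈ 0.0625; Cmin,ss = (906/26)·f/(1−f) ≈ 2.323 mcg/mL.
Difference ≈ 4.001 − 2.323 ≈ 1.678 mcg/mL.

1.7 mcg/mL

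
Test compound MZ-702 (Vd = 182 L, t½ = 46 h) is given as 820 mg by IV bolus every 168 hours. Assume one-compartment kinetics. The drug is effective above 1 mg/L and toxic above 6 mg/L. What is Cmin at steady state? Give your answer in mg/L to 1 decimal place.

0.4 mg/L

Over one 168-h interval, 168/46 ≈ 3.6522 half-lives elapse, leaving f ≈ 0.0795 of each dose.
Accumulation ratio R = 1/(1 − f) ≈ 1/0.9205 ≈ 1.0864.
Single-dose peak C₀ = D/Vd = 820/182 ≈ 4.505 mg/L.
Steady-state peak Cmax,ss = C₀·R ≈ 4.505 × 1.0864 ≈ 4.894 mg/L.
One interval later, Cmin,ss = Cmax,ss·e^(−kτ) ≈ 4.894 × 0.0795 ≈ 0.389 mg/L.
Trough 0.4 mg/L vs MEC 1 mg/L: subtherapeutic.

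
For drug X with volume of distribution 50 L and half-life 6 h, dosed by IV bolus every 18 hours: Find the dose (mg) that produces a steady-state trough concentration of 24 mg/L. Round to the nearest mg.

8400 mg

τ/t½ = 18/6 ≈ 3, so f = (1/2)^(18/6) ≈ 0.125000.
Cmin,ss = (D/Vd)·f/(1−f), so D = Cmin,ss·Vd·(1−f)/f.
D = 24 × 50 × (1−f)/f ≈ 24 × 50 × 7.00000 ≈ 8400.00 mg.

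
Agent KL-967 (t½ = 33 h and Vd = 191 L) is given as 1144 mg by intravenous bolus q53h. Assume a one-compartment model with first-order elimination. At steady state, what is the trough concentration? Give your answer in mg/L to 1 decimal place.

τ/t½ = 53/33 ≈ 1.6061, so fraction remaining f = (1/2)^(53/33) ≈ 0.3285.
At steady state, accumulation factor R = 1/(1 − e^(−kτ)) ≈ 1.4892.
Each bolus raises the concentration by D/Vd = 1144/191 ≈ 5.990 mg/L.
Cmax,ss = C₀/(1 − f) ≈ 5.990/0.6715 ≈ 8.920 mg/L.
One interval later, Cmin,ss = Cmax,ss·e^(−kτ) ≈ 8.920 × 0.3285 ≈ 2.930 mg/L.

2.9 mg/L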